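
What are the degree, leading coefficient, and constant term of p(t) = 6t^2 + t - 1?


Highest power of t is 2, with coefficient 6. Constant term is -1.
Degree = 2, leading coefficient = 6, constant term = -1


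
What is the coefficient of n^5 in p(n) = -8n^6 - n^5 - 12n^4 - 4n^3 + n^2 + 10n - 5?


Read off the coefficient of n^5: -1


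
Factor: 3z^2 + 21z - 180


Roots satisfy r1 + r2 = -b/a = -7 and r1*r2 = c/a = -60.
So r1 = 5, r2 = -12.
3z^2 + 21z - 180 = 3(z - r1)(z - r2) = 3(z - 5)(z + 12)


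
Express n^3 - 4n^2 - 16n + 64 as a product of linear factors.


Try integer roots (divisors of 64). n=4: p(4)=0.
Divide out (n - 4): quotient is n^2 - 16.
Factor the quadratic: (n - 4)(n + 4)
Result: (n - 4)(n - 4)(n + 4)


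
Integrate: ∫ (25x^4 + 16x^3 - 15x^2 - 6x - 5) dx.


Reverse power rule on each term:
  ∫ 25x^4 dx = 5x^5
  ∫ 16x^3 dx = 4x^4
  ∫ -15x^2 dx = -5x^3
  ∫ -6x dx = -3x^2
  ∫ -5 dx = -5x
F(x) = 5x^5 + 4x^4 - 5x^3 - 3x^2 - 5x + C


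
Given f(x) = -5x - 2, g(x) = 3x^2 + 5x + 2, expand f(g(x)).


Substitute g(x) into f:
f(g(x)) = -5*(3x^2 + 5x + 2) + (-2)
Expand and combine: -15x^2 - 25x - 12


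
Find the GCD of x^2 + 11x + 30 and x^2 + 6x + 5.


Factor each:
  x^2 + 11x + 30 = (x + 5)(x + 6)
  x^2 + 6x + 5 = (x + 5)(x + 1)
Common monic factor: x + 5


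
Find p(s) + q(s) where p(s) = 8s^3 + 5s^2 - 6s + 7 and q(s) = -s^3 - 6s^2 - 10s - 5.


Align terms by degree and add:
  8s^3 + 5s^2 - 6s + 7
  -s^3 - 6s^2 - 10s - 5
= 7s^3 - s^2 - 16s + 2


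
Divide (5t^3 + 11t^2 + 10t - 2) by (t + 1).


(5t^3 + 11t^2 + 10t - 2) / (t + 1)
Step 1: 5t^2 * (t + 1) = 5t^3 + 5t^2; subtract.
Step 2: 6t * (t + 1) = 6t^2 + 6t; subtract.
Step 3: 4 * (t + 1) = 4t + 4; subtract.
Quotient: 5t^2 + 6t + 4, Remainder: -6


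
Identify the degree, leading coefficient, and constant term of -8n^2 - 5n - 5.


Highest power of n is 2, with coefficient -8. Constant term is -5.
Degree = 2, leading coefficient = -8, constant term = -5


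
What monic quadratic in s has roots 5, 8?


p(s) = (s - 5)(s - 8)
Expand: s^2 - 13s + 40


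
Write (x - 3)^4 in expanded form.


Expand (x - 3)^4 by repeated multiplication:
  (x - 3)^2 = x^2 - 6x + 9
  (x - 3)^3 = x^3 - 9x^2 + 27x - 27
= x^4 - 12x^3 + 54x^2 - 108x + 81


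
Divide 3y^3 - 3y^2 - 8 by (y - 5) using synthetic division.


Synthetic division with c = 5. Coefficients: 3, -3, 0, -8
Bring down 3.
  3 * 5 = 15; 15 - 3 = 12
  12 * 5 = 60; 60 + 0 = 60
  60 * 5 = 300; 300 - 8 = 292
Quotient: 3y^2 + 12y + 60, Remainder: 292


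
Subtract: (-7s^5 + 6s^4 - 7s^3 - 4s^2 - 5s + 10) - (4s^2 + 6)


Distribute the minus sign:
  (-7s^5 + 6s^4 - 7s^3 - 4s^2 - 5s + 10)
- (4s^2 + 6)
Negate second polynomial: -4s^2 - 6
Add: -7s^5 + 6s^4 - 7s^3 - 8s^2 - 5s + 4


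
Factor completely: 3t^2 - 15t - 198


Roots satisfy r1 + r2 = -b/a = 5 and r1*r2 = c/a = -66.
So r1 = 11, r2 = -6.
3t^2 - 15t - 198 = 3(t - r1)(t - r2) = 3(t - 11)(t + 6)


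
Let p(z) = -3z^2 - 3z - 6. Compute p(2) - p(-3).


p(2) = -24
p(-3) = -24
p(2) - p(-3) = -24 + 24 = 0


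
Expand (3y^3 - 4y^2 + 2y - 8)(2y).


Distribute each term of the first polynomial:
  (3y^3)(2y) = 6y^4
  (-4y^2)(2y) = -8y^3
  (2y)(2y) = 4y^2
  (-8)(2y) = -16y
Sum: 6y^4 - 8y^3 + 4y^2 - 16y


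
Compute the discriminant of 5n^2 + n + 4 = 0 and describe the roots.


D = b^2 - 4ac = (1)^2 - 4(5)(4) = 1 - 80 = -79
Since D < 0: two complex conjugate roots (no real roots)


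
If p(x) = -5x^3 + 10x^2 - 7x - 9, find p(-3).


Using direct substitution:
  -5 * (-3)^3 = 135
  10 * (-3)^2 = 90
  -7 * (-3)^1 = 21
  constant: -9
Sum = 135 + 90 + 21 - 9 = 237


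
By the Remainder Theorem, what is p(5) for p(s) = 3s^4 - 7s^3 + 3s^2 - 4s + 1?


By the Remainder Theorem, the remainder equals p(5):
  3*(5)^4 = 1875
  -7*(5)^3 = -875
  3*(5)^2 = 75
  -4*(5)^1 = -20
  constant: 1
Sum: 1875 - 875 + 75 - 20 + 1 = 1056


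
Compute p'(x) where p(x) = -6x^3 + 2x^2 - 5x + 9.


Apply the power rule term by term:
  d/dx(-6x^3) = -18x^2
  d/dx(2x^2) = 4x
  d/dx(-5x) = -5
  d/dx(9) = 0
p'(x) = -18x^2 + 4x - 5


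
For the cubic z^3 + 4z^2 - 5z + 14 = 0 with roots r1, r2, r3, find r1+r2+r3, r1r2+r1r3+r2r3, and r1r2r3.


Monic cubic z^3+bz^2+cz+d=0: sum=-b, pairwise sum=c, product=-d.
b=4, c=-5, d=14
r1+r2+r3 = -4
r1r2+r1r3+r2r3 = -5
r1r2r3 = -14


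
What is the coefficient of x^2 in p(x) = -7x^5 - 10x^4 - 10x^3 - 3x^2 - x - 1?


Read off the coefficient of x^2: -3


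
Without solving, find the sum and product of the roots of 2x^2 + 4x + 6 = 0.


For ax^2+bx+c=0: sum = -b/a, product = c/a.
a=2, b=4, c=6
Sum = -(4)/2 = -2
Product = (6)/2 = 3


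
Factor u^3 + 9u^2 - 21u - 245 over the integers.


Try integer roots (divisors of -245). u=-7: p(-7)=0.
Divide out (u + 7): quotient is u^2 + 2u - 35.
Factor the quadratic: (u - 5)(u + 7)
Result: (u + 7)(u - 5)(u + 7)


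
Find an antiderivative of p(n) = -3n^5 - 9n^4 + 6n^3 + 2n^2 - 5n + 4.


Reverse power rule on each term:
  ∫ -3n^5 dn = -(1/2)n^6
  ∫ -9n^4 dn = -(9/5)n^5
  ∫ 6n^3 dn = (3/2)n^4
  ∫ 2n^2 dn = (2/3)n^3
  ∫ -5n dn = -(5/2)n^2
  ∫ 4 dn = 4n
F(n) = -(1/2)n^6 - (9/5)n^5 + (3/2)n^4 + (2/3)n^3 - (5/2)n^2 + 4n + C


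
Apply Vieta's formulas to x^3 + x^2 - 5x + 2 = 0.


Monic cubic x^3+bx^2+cx+d=0: sum=-b, pairwise sum=c, product=-d.
b=1, c=-5, d=2
r1+r2+r3 = -1
r1r2+r1r3+r2r3 = -5
r1r2r3 = -2


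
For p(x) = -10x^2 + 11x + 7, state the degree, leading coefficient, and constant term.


Highest power of x is 2, with coefficient -10. Constant term is 7.
Degree = 2, leading coefficient = -10, constant term = 7


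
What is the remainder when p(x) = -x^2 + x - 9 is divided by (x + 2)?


By the Remainder Theorem, the remainder equals p(-2):
  -1*(-2)^2 = -4
  1*(-2)^1 = -2
  constant: -9
Sum: -4 - 2 - 9 = -15


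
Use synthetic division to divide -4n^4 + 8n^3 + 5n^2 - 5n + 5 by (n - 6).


Synthetic division with c = 6. Coefficients: -4, 8, 5, -5, 5
Bring down -4.
  -4 * 6 = -24; -24 + 8 = -16
  -16 * 6 = -96; -96 + 5 = -91
  -91 * 6 = -546; -546 - 5 = -551
  -551 * 6 = -3306; -3306 + 5 = -3301
Quotient: -4n^3 - 16n^2 - 91n - 551, Remainder: -3301


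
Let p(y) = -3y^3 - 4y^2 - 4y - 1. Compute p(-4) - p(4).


p(-4) = 143
p(4) = -273
p(-4) - p(4) = 143 + 273 = 416


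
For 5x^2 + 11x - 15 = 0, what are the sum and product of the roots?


For ax^2+bx+c=0: sum = -b/a, product = c/a.
a=5, b=11, c=-15
Sum = -(11)/5 = -11/5
Product = (-15)/5 = -3


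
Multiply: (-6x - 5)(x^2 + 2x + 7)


Distribute each term of the first polynomial:
  (-6x)(x^2 + 2x + 7) = -6x^3 - 12x^2 - 42x
  (-5)(x^2 + 2x + 7) = -5x^2 - 10x - 35
Sum: -6x^3 - 17x^2 - 52x - 35


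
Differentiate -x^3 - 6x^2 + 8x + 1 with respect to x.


Apply the power rule term by term:
  d/dx(-x^3) = -3x^2
  d/dx(-6x^2) = -12x
  d/dx(8x) = 8
  d/dx(1) = 0
p'(x) = -3x^2 - 12x + 8


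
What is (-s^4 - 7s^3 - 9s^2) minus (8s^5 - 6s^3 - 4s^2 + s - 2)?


Distribute the minus sign:
  (-s^4 - 7s^3 - 9s^2)
- (8s^5 - 6s^3 - 4s^2 + s - 2)
Negate second polynomial: -8s^5 + 6s^3 + 4s^2 - s + 2
Add: -8s^5 - s^4 - s^3 - 5s^2 - s + 2


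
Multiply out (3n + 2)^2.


Expand (3n + 2)^2 by repeated multiplication:
= 9n^2 + 12n + 4


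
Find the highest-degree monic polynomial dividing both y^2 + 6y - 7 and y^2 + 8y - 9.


Factor each:
  y^2 + 6y - 7 = (y - 1)(y + 7)
  y^2 + 8y - 9 = (y - 1)(y + 9)
Common monic factor: y - 1


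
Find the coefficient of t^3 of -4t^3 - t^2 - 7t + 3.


Read off the coefficient of t^3: -4


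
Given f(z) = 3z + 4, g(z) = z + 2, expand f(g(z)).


Substitute g(z) into f:
f(g(z)) = 3*(z + 2) + 4
Expand and combine: 3z + 10


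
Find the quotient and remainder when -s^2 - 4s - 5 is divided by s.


(-s^2 - 4s - 5) / (s)
Step 1: -s * (s) = -s^2; subtract.
Step 2: -4 * (s) = -4s; subtract.
Quotient: -s - 4, Remainder: -5


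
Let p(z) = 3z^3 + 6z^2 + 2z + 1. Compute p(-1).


Using direct substitution:
  3 * (-1)^3 = -3
  6 * (-1)^2 = 6
  2 * (-1)^1 = -2
  constant: 1
Sum = -3 + 6 - 2 + 1 = 2


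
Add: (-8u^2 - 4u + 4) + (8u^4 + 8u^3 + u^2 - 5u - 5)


Align terms by degree and add:
  -8u^2 - 4u + 4
+ 8u^4 + 8u^3 + u^2 - 5u - 5
= 8u^4 + 8u^3 - 7u^2 - 9u - 1


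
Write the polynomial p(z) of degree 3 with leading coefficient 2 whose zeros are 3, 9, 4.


p(z) = 2(z - 3)(z - 9)(z - 4)
Expand: 2z^3 - 32z^2 + 150z - 216


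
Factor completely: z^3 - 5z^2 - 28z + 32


Try integer roots (divisors of 32). z=-4: p(-4)=0.
Divide out (z + 4): quotient is z^2 - 9z + 8.
Factor the quadratic: (z - 8)(z - 1)
Result: (z + 4)(z - 8)(z - 1)


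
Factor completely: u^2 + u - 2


Roots satisfy r1 + r2 = -b/a = -1 and r1*r2 = c/a = -2.
So r1 = -2, r2 = 1.
u^2 + u - 2 = (u - r1)(u - r2) = (u + 2)(u - 1)


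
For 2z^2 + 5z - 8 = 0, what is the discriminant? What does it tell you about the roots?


D = b^2 - 4ac = (5)^2 - 4(2)(-8) = 25 + 64 = 89
Since D > 0: two distinct irrational roots


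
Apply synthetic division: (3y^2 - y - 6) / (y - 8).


Synthetic division with c = 8. Coefficients: 3, -1, -6
Bring down 3.
  3 * 8 = 24; 24 - 1 = 23
  23 * 8 = 184; 184 - 6 = 178
Quotient: 3y + 23, Remainder: 178


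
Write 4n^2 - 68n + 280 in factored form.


Roots satisfy r1 + r2 = -b/a = 17 and r1*r2 = c/a = 70.
So r1 = 7, r2 = 10.
4n^2 - 68n + 280 = 4(n - r1)(n - r2) = 4(n - 7)(n - 10)


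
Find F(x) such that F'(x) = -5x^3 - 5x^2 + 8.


Reverse power rule on each term:
  ∫ -5x^3 dx = -(5/4)x^4
  ∫ -5x^2 dx = -(5/3)x^3
  ∫ 8 dx = 8x
F(x) = -(5/4)x^4 - (5/3)x^3 + 8x + C


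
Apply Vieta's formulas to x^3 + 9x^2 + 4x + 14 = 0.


Monic cubic x^3+bx^2+cx+d=0: sum=-b, pairwise sum=c, product=-d.
b=9, c=4, d=14
r1+r2+r3 = -9
r1r2+r1r3+r2r3 = 4
r1r2r3 = -14


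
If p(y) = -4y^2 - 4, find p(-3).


Using direct substitution:
  -4 * (-3)^2 = -36
  0 * (-3)^1 = 0
  constant: -4
Sum = -36 + 0 - 4 = -40


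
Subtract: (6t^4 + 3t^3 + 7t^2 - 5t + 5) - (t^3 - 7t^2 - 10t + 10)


Distribute the minus sign:
  (6t^4 + 3t^3 + 7t^2 - 5t + 5)
- (t^3 - 7t^2 - 10t + 10)
Negate second polynomial: -t^3 + 7t^2 + 10t - 10
Add: 6t^4 + 2t^3 + 14t^2 + 5t - 5


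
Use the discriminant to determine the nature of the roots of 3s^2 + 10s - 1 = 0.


D = b^2 - 4ac = (10)^2 - 4(3)(-1) = 100 + 12 = 112
Since D > 0: two distinct irrational roots


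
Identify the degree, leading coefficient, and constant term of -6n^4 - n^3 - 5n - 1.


Highest power of n is 4, with coefficient -6. Constant term is -1.
Degree = 4, leading coefficient = -6, constant term = -1


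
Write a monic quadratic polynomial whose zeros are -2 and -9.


p(x) = (x + 2)(x + 9)
Expand: x^2 + 11x + 18


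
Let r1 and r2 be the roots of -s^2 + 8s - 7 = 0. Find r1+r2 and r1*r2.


For as^2+bs+c=0: sum = -b/a, product = c/a.
a=-1, b=8, c=-7
Sum = -(8)/-1 = 8
Product = (-7)/-1 = 7


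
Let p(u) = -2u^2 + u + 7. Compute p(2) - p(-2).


p(2) = 1
p(-2) = -3
p(2) - p(-2) = 1 + 3 = 4


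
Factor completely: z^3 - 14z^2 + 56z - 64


Try integer roots (divisors of -64). z=4: p(4)=0.
Divide out (z - 4): quotient is z^2 - 10z + 16.
Factor the quadratic: (z - 8)(z - 2)
Result: (z - 4)(z - 8)(z - 2)


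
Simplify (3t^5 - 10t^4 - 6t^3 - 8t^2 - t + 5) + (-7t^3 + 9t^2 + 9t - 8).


Align terms by degree and add:
  3t^5 - 10t^4 - 6t^3 - 8t^2 - t + 5
  -7t^3 + 9t^2 + 9t - 8
= 3t^5 - 10t^4 - 13t^3 + t^2 + 8t - 3


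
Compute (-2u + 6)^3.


Expand (-2u + 6)^3 by repeated multiplication:
  (-2u + 6)^2 = 4u^2 - 24u + 36
= -8u^3 + 72u^2 - 216u + 216


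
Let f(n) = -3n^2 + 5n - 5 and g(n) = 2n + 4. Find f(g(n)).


Substitute g(n) into f:
f(g(n)) = -3*(2n + 4)^2 + 5*(2n + 4) + (-5)
(2n + 4)^2 = 4n^2 + 16n + 16
Expand and combine: -12n^2 - 38n - 33


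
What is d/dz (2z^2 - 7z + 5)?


Apply the power rule term by term:
  d/dz(2z^2) = 4z
  d/dz(-7z) = -7
  d/dz(5) = 0
p'(z) = 4z - 7


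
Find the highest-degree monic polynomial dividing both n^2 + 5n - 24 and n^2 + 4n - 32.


Factor each:
  n^2 + 5n - 24 = (n + 8)(n - 3)
  n^2 + 4n - 32 = (n + 8)(n - 4)
Common monic factor: n + 8


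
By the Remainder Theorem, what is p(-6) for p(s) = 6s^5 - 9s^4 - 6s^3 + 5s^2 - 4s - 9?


By the Remainder Theorem, the remainder equals p(-6):
  6*(-6)^5 = -46656
  -9*(-6)^4 = -11664
  -6*(-6)^3 = 1296
  5*(-6)^2 = 180
  -4*(-6)^1 = 24
  constant: -9
Sum: -46656 - 11664 + 1296 + 180 + 24 - 9 = -56829


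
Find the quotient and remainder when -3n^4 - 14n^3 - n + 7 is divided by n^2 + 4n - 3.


(-3n^4 - 14n^3 - n + 7) / (n^2 + 4n - 3)
Step 1: -3n^2 * (n^2 + 4n - 3) = -3n^4 - 12n^3 + 9n^2; subtract.
Step 2: -2n * (n^2 + 4n - 3) = -2n^3 - 8n^2 + 6n; subtract.
Step 3: -1 * (n^2 + 4n - 3) = -n^2 - 4n + 3; subtract.
Quotient: -3n^2 - 2n - 1, Remainder: -3n + 4


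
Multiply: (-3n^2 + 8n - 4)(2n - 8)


Distribute each term of the first polynomial:
  (-3n^2)(2n - 8) = -6n^3 + 24n^2
  (8n)(2n - 8) = 16n^2 - 64n
  (-4)(2n - 8) = -8n + 32
Sum: -6n^3 + 40n^2 - 72n + 32


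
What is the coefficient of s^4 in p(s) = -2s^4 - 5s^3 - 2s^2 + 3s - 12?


Read off the coefficient of s^4: -2


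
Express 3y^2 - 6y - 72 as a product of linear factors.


Roots satisfy r1 + r2 = -b/a = 2 and r1*r2 = c/a = -24.
So r1 = -4, r2 = 6.
3y^2 - 6y - 72 = 3(y - r1)(y - r2) = 3(y + 4)(y - 6)


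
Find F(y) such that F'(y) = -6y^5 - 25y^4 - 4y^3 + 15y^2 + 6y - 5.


Reverse power rule on each term:
  ∫ -6y^5 dy = -y^6
  ∫ -25y^4 dy = -5y^5
  ∫ -4y^3 dy = -y^4
  ∫ 15y^2 dy = 5y^3
  ∫ 6y dy = 3y^2
  ∫ -5 dy = -5y
F(y) = -y^6 - 5y^5 - y^4 + 5y^3 + 3y^2 - 5y + C


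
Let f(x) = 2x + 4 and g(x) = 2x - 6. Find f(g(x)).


Substitute g(x) into f:
f(g(x)) = 2*(2x - 6) + 4
Expand and combine: 4x - 8


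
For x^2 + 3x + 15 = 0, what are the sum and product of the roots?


For ax^2+bx+c=0: sum = -b/a, product = c/a.
a=1, b=3, c=15
Sum = -(3)/1 = -3
Product = (15)/1 = 15


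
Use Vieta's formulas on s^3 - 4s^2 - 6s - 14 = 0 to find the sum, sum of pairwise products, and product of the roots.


Monic cubic s^3+bs^2+cs+d=0: sum=-b, pairwise sum=c, product=-d.
b=-4, c=-6, d=-14
r1+r2+r3 = 4
r1r2+r1r3+r2r3 = -6
r1r2r3 = 14


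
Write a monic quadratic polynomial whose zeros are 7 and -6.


p(y) = (y - 7)(y + 6)
Expand: y^2 - y - 42


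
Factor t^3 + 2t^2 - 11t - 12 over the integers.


Try integer roots (divisors of -12). t=3: p(3)=0.
Divide out (t - 3): quotient is t^2 + 5t + 4.
Factor the quadratic: (t + 1)(t + 4)
Result: (t - 3)(t + 1)(t + 4)


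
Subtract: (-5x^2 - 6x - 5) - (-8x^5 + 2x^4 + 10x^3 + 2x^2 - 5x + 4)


Distribute the minus sign:
  (-5x^2 - 6x - 5)
- (-8x^5 + 2x^4 + 10x^3 + 2x^2 - 5x + 4)
Negate second polynomial: 8x^5 - 2x^4 - 10x^3 - 2x^2 + 5x - 4
Add: 8x^5 - 2x^4 - 10x^3 - 7x^2 - x - 9


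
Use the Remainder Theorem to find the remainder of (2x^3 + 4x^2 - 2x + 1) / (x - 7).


By the Remainder Theorem, the remainder equals p(7):
  2*(7)^3 = 686
  4*(7)^2 = 196
  -2*(7)^1 = -14
  constant: 1
Sum: 686 + 196 - 14 + 1 = 869


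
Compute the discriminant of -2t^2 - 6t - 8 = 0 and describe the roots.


D = b^2 - 4ac = (-6)^2 - 4(-2)(-8) = 36 - 64 = -28
Since D < 0: two complex conjugate roots (no real roots)


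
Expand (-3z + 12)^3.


Expand (-3z + 12)^3 by repeated multiplication:
  (-3z + 12)^2 = 9z^2 - 72z + 144
= -27z^3 + 324z^2 - 1296z + 1728


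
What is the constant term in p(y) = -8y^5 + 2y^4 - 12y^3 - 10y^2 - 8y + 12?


Read off the constant term: 12


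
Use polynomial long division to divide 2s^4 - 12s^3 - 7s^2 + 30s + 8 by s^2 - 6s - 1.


(2s^4 - 12s^3 - 7s^2 + 30s + 8) / (s^2 - 6s - 1)
Step 1: 2s^2 * (s^2 - 6s - 1) = 2s^4 - 12s^3 - 2s^2; subtract.
Step 2: 0 * (s^2 - 6s - 1) = 0; subtract.
Step 3: -5 * (s^2 - 6s - 1) = -5s^2 + 30s + 5; subtract.
Quotient: 2s^2 - 5, Remainder: 3


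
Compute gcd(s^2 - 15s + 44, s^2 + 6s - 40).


Factor each:
  s^2 - 15s + 44 = (s - 4)(s - 11)
  s^2 + 6s - 40 = (s - 4)(s + 10)
Common monic factor: s - 4


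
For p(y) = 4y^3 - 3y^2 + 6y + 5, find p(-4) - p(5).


p(-4) = -323
p(5) = 460
p(-4) - p(5) = -323 - 460 = -783


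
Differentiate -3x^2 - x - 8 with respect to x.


Apply the power rule term by term:
  d/dx(-3x^2) = -6x
  d/dx(-x) = -1
  d/dx(-8) = 0
p'(x) = -6x - 1


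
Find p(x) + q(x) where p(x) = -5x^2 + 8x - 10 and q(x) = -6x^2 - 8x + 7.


Align terms by degree and add:
  -5x^2 + 8x - 10
  -6x^2 - 8x + 7
= -11x^2 - 3


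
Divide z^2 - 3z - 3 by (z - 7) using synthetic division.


Synthetic division with c = 7. Coefficients: 1, -3, -3
Bring down 1.
  1 * 7 = 7; 7 - 3 = 4
  4 * 7 = 28; 28 - 3 = 25
Quotient: z + 4, Remainder: 25


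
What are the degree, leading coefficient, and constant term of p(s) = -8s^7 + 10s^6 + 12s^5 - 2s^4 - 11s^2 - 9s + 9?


Highest power of s is 7, with coefficient -8. Constant term is 9.
Degree = 7, leading coefficient = -8, constant term = 9


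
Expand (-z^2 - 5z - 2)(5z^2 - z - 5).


Distribute each term of the first polynomial:
  (-z^2)(5z^2 - z - 5) = -5z^4 + z^3 + 5z^2
  (-5z)(5z^2 - z - 5) = -25z^3 + 5z^2 + 25z
  (-2)(5z^2 - z - 5) = -10z^2 + 2z + 10
Sum: -5z^4 - 24z^3 + 27z + 10


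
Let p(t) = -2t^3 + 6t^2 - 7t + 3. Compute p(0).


Using direct substitution:
  -2 * (0)^3 = 0
  6 * (0)^2 = 0
  -7 * (0)^1 = 0
  constant: 3
Sum = 0 + 0 + 0 + 3 = 3


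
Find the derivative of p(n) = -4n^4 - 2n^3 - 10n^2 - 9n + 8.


Apply the power rule term by term:
  d/dn(-4n^4) = -16n^3
  d/dn(-2n^3) = -6n^2
  d/dn(-10n^2) = -20n
  d/dn(-9n) = -9
  d/dn(8) = 0
p'(n) = -16n^3 - 6n^2 - 20n - 9


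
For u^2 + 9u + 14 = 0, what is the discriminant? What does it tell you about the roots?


D = b^2 - 4ac = (9)^2 - 4(1)(14) = 81 - 56 = 25
Since D > 0: two distinct rational roots


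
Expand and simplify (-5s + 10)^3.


Expand (-5s + 10)^3 by repeated multiplication:
  (-5s + 10)^2 = 25s^2 - 100s + 100
= -125s^3 + 750s^2 - 1500s + 1000


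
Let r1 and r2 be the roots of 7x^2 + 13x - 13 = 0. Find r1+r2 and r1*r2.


For ax^2+bx+c=0: sum = -b/a, product = c/a.
a=7, b=13, c=-13
Sum = -(13)/7 = -13/7
Product = (-13)/7 = -13/7


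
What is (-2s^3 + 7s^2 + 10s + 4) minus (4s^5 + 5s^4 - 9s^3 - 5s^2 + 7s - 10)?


Distribute the minus sign:
  (-2s^3 + 7s^2 + 10s + 4)
- (4s^5 + 5s^4 - 9s^3 - 5s^2 + 7s - 10)
Negate second polynomial: -4s^5 - 5s^4 + 9s^3 + 5s^2 - 7s + 10
Add: -4s^5 - 5s^4 + 7s^3 + 12s^2 + 3s + 14


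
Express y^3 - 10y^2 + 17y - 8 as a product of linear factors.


Try integer roots (divisors of -8). y=1: p(1)=0.
Divide out (y - 1): quotient is y^2 - 9y + 8.
Factor the quadratic: (y - 1)(y - 8)
Result: (y - 1)(y - 1)(y - 8)


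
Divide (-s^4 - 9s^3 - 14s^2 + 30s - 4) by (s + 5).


(-s^4 - 9s^3 - 14s^2 + 30s - 4) / (s + 5)
Step 1: -s^3 * (s + 5) = -s^4 - 5s^3; subtract.
Step 2: -4s^2 * (s + 5) = -4s^3 - 20s^2; subtract.
Step 3: 6s * (s + 5) = 6s^2 + 30s; subtract.
Step 4: 0 * (s + 5) = 0; subtract.
Quotient: -s^3 - 4s^2 + 6s, Remainder: -4


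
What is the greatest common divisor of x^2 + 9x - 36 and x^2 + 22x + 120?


Factor each:
  x^2 + 9x - 36 = (x + 12)(x - 3)
  x^2 + 22x + 120 = (x + 12)(x + 10)
Common monic factor: x + 12


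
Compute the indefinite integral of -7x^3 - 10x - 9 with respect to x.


Reverse power rule on each term:
  ∫ -7x^3 dx = -(7/4)x^4
  ∫ -10x dx = -5x^2
  ∫ -9 dx = -9x
F(x) = -(7/4)x^4 - 5x^2 - 9x + C


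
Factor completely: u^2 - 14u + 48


Roots satisfy r1 + r2 = -b/a = 14 and r1*r2 = c/a = 48.
So r1 = 6, r2 = 8.
u^2 - 14u + 48 = (u - r1)(u - r2) = (u - 6)(u - 8)


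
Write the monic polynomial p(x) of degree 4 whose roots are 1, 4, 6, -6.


p(x) = (x - 1)(x - 4)(x - 6)(x + 6)
Expand: x^4 - 5x^3 - 32x^2 + 180x - 144


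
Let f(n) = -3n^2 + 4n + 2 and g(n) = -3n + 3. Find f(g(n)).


Substitute g(n) into f:
f(g(n)) = -3*(-3n + 3)^2 + 4*(-3n + 3) + 2
(-3n + 3)^2 = 9n^2 - 18n + 9
Expand and combine: -27n^2 + 42n - 13


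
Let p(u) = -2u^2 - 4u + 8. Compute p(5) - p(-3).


p(5) = -62
p(-3) = 2
p(5) - p(-3) = -62 - 2 = -64


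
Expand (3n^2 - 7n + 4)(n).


Distribute each term of the first polynomial:
  (3n^2)(n) = 3n^3
  (-7n)(n) = -7n^2
  (4)(n) = 4n
Sum: 3n^3 - 7n^2 + 4n


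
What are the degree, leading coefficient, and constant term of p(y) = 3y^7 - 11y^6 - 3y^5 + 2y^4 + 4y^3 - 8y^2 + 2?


Highest power of y is 7, with coefficient 3. Constant term is 2.
Degree = 7, leading coefficient = 3, constant term = 2


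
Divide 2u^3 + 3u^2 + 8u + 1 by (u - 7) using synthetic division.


Synthetic division with c = 7. Coefficients: 2, 3, 8, 1
Bring down 2.
  2 * 7 = 14; 14 + 3 = 17
  17 * 7 = 119; 119 + 8 = 127
  127 * 7 = 889; 889 + 1 = 890
Quotient: 2u^2 + 17u + 127, Remainder: 890


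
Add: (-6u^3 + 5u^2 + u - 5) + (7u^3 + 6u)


Align terms by degree and add:
  -6u^3 + 5u^2 + u - 5
+ 7u^3 + 6u
= u^3 + 5u^2 + 7u - 5


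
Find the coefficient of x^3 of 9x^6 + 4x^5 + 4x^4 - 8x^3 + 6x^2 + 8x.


Read off the coefficient of x^3: -8


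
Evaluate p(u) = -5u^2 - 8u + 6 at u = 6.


Using direct substitution:
  -5 * (6)^2 = -180
  -8 * (6)^1 = -48
  constant: 6
Sum = -180 - 48 + 6 = -222


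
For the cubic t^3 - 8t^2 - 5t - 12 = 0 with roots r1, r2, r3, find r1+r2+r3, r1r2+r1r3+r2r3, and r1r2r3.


Monic cubic t^3+bt^2+ct+d=0: sum=-b, pairwise sum=c, product=-d.
b=-8, c=-5, d=-12
r1+r2+r3 = 8
r1r2+r1r3+r2r3 = -5
r1r2r3 = 12


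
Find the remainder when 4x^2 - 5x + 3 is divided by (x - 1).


By the Remainder Theorem, the remainder equals p(1):
  4*(1)^2 = 4
  -5*(1)^1 = -5
  constant: 3
Sum: 4 - 5 + 3 = 2


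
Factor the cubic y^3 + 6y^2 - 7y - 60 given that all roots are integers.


Try integer roots (divisors of -60). y=-4: p(-4)=0.
Divide out (y + 4): quotient is y^2 + 2y - 15.
Factor the quadratic: (y - 3)(y + 5)
Result: (y + 4)(y - 3)(y + 5)


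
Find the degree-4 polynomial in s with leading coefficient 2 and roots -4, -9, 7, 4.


p(s) = 2(s + 4)(s + 9)(s - 7)(s - 4)
Expand: 2s^4 + 4s^3 - 158s^2 - 64s + 2016


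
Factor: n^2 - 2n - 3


Roots satisfy r1 + r2 = -b/a = 2 and r1*r2 = c/a = -3.
So r1 = 3, r2 = -1.
n^2 - 2n - 3 = (n - r1)(n - r2) = (n - 3)(n + 1)


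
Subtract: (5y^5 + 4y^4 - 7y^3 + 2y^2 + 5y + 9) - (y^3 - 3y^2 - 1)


Distribute the minus sign:
  (5y^5 + 4y^4 - 7y^3 + 2y^2 + 5y + 9)
- (y^3 - 3y^2 - 1)
Negate second polynomial: -y^3 + 3y^2 + 1
Add: 5y^5 + 4y^4 - 8y^3 + 5y^2 + 5y + 10


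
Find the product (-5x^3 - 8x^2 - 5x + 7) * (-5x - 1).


Distribute each term of the first polynomial:
  (-5x^3)(-5x - 1) = 25x^4 + 5x^3
  (-8x^2)(-5x - 1) = 40x^3 + 8x^2
  (-5x)(-5x - 1) = 25x^2 + 5x
  (7)(-5x - 1) = -35x - 7
Sum: 25x^4 + 45x^3 + 33x^2 - 30x - 7


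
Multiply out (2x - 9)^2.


Expand (2x - 9)^2 by repeated multiplication:
= 4x^2 - 36x + 81


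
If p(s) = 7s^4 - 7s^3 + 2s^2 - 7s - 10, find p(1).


Using direct substitution:
  7 * (1)^4 = 7
  -7 * (1)^3 = -7
  2 * (1)^2 = 2
  -7 * (1)^1 = -7
  constant: -10
Sum = 7 - 7 + 2 - 7 - 10 = -15


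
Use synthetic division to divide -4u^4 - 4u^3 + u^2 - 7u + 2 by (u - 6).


Synthetic division with c = 6. Coefficients: -4, -4, 1, -7, 2
Bring down -4.
  -4 * 6 = -24; -24 - 4 = -28
  -28 * 6 = -168; -168 + 1 = -167
  -167 * 6 = -1002; -1002 - 7 = -1009
  -1009 * 6 = -6054; -6054 + 2 = -6052
Quotient: -4u^3 - 28u^2 - 167u - 1009, Remainder: -6052


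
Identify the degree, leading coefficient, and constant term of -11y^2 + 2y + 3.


Highest power of y is 2, with coefficient -11. Constant term is 3.
Degree = 2, leading coefficient = -11, constant term = 3


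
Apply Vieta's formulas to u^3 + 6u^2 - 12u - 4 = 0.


Monic cubic u^3+bu^2+cu+d=0: sum=-b, pairwise sum=c, product=-d.
b=6, c=-12, d=-4
r1+r2+r3 = -6
r1r2+r1r3+r2r3 = -12
r1r2r3 = 4


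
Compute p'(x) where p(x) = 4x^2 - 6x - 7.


Apply the power rule term by term:
  d/dx(4x^2) = 8x
  d/dx(-6x) = -6
  d/dx(-7) = 0
p'(x) = 8x - 6


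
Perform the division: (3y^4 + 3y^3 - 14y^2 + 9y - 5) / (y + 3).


(3y^4 + 3y^3 - 14y^2 + 9y - 5) / (y + 3)
Step 1: 3y^3 * (y + 3) = 3y^4 + 9y^3; subtract.
Step 2: -6y^2 * (y + 3) = -6y^3 - 18y^2; subtract.
Step 3: 4y * (y + 3) = 4y^2 + 12y; subtract.
Step 4: -3 * (y + 3) = -3y - 9; subtract.
Quotient: 3y^3 - 6y^2 + 4y - 3, Remainder: 4


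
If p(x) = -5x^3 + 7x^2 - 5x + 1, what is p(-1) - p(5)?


p(-1) = 18
p(5) = -474
p(-1) - p(5) = 18 + 474 = 492


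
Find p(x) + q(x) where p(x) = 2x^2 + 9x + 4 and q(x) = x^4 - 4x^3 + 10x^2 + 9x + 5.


Align terms by degree and add:
  2x^2 + 9x + 4
+ x^4 - 4x^3 + 10x^2 + 9x + 5
= x^4 - 4x^3 + 12x^2 + 18x + 9


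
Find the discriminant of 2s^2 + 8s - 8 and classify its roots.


D = b^2 - 4ac = (8)^2 - 4(2)(-8) = 64 + 64 = 128
Since D > 0: two distinct irrational roots


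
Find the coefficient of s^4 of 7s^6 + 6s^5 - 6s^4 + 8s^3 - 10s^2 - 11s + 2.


Read off the coefficient of s^4: -6


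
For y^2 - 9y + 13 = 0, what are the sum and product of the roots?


For ay^2+by+c=0: sum = -b/a, product = c/a.
a=1, b=-9, c=13
Sum = -(-9)/1 = 9
Product = (13)/1 = 13


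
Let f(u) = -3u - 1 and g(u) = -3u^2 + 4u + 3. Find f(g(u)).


Substitute g(u) into f:
f(g(u)) = -3*(-3u^2 + 4u + 3) + (-1)
Expand and combine: 9u^2 - 12u - 10


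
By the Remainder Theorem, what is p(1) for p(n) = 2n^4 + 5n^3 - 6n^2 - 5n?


By the Remainder Theorem, the remainder equals p(1):
  2*(1)^4 = 2
  5*(1)^3 = 5
  -6*(1)^2 = -6
  -5*(1)^1 = -5
  constant: 0
Sum: 2 + 5 - 6 - 5 + 0 = -4


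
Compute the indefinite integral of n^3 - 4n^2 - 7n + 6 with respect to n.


Reverse power rule on each term:
  ∫ n^3 dn = (1/4)n^4
  ∫ -4n^2 dn = -(4/3)n^3
  ∫ -7n dn = -(7/2)n^2
  ∫ 6 dn = 6n
F(n) = (1/4)n^4 - (4/3)n^3 - (7/2)n^2 + 6n + C


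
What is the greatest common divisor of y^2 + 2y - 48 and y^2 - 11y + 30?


Factor each:
  y^2 + 2y - 48 = (y - 6)(y + 8)
  y^2 - 11y + 30 = (y - 6)(y - 5)
Common monic factor: y - 6


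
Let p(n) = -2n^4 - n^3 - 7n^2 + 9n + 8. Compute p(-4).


Using direct substitution:
  -2 * (-4)^4 = -512
  -1 * (-4)^3 = 64
  -7 * (-4)^2 = -112
  9 * (-4)^1 = -36
  constant: 8
Sum = -512 + 64 - 112 - 36 + 8 = -588


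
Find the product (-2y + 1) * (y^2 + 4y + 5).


Distribute each term of the first polynomial:
  (-2y)(y^2 + 4y + 5) = -2y^3 - 8y^2 - 10y
  (1)(y^2 + 4y + 5) = y^2 + 4y + 5
Sum: -2y^3 - 7y^2 - 6y + 5


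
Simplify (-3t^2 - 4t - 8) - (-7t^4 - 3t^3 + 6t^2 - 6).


Distribute the minus sign:
  (-3t^2 - 4t - 8)
- (-7t^4 - 3t^3 + 6t^2 - 6)
Negate second polynomial: 7t^4 + 3t^3 - 6t^2 + 6
Add: 7t^4 + 3t^3 - 9t^2 - 4t - 2


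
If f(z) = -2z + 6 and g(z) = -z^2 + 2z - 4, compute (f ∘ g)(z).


Substitute g(z) into f:
f(g(z)) = -2*(-z^2 + 2z - 4) + 6
Expand and combine: 2z^2 - 4z + 14


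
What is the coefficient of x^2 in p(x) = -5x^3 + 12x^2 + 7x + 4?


Read off the coefficient of x^2: 12


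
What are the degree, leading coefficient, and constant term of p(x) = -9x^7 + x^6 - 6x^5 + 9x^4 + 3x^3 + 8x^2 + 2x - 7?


Highest power of x is 7, with coefficient -9. Constant term is -7.
Degree = 7, leading coefficient = -9, constant term = -7


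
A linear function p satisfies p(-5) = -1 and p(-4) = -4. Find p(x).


p(x) = mx + b. Using p(-5)=-1, p(-4)=-4:
m = (-1 + 4)/(-5 + 4) = 3/-1 = -3
b = -1 - m*(-5) = -1 - 15 = -16
p(x) = -3x - 16


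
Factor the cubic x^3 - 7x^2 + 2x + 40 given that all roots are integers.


Try integer roots (divisors of 40). x=-2: p(-2)=0.
Divide out (x + 2): quotient is x^2 - 9x + 20.
Factor the quadratic: (x - 4)(x - 5)
Result: (x + 2)(x - 4)(x - 5)


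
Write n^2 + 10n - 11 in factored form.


Roots satisfy r1 + r2 = -b/a = -10 and r1*r2 = c/a = -11.
So r1 = -11, r2 = 1.
n^2 + 10n - 11 = (n - r1)(n - r2) = (n + 11)(n - 1)


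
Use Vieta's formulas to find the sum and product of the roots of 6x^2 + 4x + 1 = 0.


For ax^2+bx+c=0: sum = -b/a, product = c/a.
a=6, b=4, c=1
Sum = -(4)/6 = -2/3
Product = (1)/6 = 1/6


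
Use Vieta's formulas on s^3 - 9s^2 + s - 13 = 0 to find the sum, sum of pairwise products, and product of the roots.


Monic cubic s^3+bs^2+cs+d=0: sum=-b, pairwise sum=c, product=-d.
b=-9, c=1, d=-13
r1+r2+r3 = 9
r1r2+r1r3+r2r3 = 1
r1r2r3 = 13


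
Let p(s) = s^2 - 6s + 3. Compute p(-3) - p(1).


p(-3) = 30
p(1) = -2
p(-3) - p(1) = 30 + 2 = 32


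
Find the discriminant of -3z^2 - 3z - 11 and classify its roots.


D = b^2 - 4ac = (-3)^2 - 4(-3)(-11) = 9 - 132 = -123
Since D < 0: two complex conjugate roots (no real roots)


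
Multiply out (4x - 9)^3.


Expand (4x - 9)^3 by repeated multiplication:
  (4x - 9)^2 = 16x^2 - 72x + 81
= 64x^3 - 432x^2 + 972x - 729


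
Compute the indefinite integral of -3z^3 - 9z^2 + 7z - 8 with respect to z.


Reverse power rule on each term:
  ∫ -3z^3 dz = -(3/4)z^4
  ∫ -9z^2 dz = -3z^3
  ∫ 7z dz = (7/2)z^2
  ∫ -8 dz = -8z
F(z) = -(3/4)z^4 - 3z^3 + (7/2)z^2 - 8z + C


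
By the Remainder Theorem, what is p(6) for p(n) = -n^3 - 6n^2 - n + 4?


By the Remainder Theorem, the remainder equals p(6):
  -1*(6)^3 = -216
  -6*(6)^2 = -216
  -1*(6)^1 = -6
  constant: 4
Sum: -216 - 216 - 6 + 4 = -434


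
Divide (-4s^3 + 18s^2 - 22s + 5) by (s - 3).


(-4s^3 + 18s^2 - 22s + 5) / (s - 3)
Step 1: -4s^2 * (s - 3) = -4s^3 + 12s^2; subtract.
Step 2: 6s * (s - 3) = 6s^2 - 18s; subtract.
Step 3: -4 * (s - 3) = -4s + 12; subtract.
Quotient: -4s^2 + 6s - 4, Remainder: -7


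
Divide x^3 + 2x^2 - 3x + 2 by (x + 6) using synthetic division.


Synthetic division with c = -6. Coefficients: 1, 2, -3, 2
Bring down 1.
  1 * -6 = -6; -6 + 2 = -4
  -4 * -6 = 24; 24 - 3 = 21
  21 * -6 = -126; -126 + 2 = -124
Quotient: x^2 - 4x + 21, Remainder: -124


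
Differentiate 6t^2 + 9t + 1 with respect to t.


Apply the power rule term by term:
  d/dt(6t^2) = 12t
  d/dt(9t) = 9
  d/dt(1) = 0
p'(t) = 12t + 9


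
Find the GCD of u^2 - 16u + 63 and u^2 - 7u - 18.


Factor each:
  u^2 - 16u + 63 = (u - 9)(u - 7)
  u^2 - 7u - 18 = (u - 9)(u + 2)
Common monic factor: u - 9


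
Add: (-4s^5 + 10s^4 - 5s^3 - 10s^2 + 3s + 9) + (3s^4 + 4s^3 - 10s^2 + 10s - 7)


Align terms by degree and add:
  -4s^5 + 10s^4 - 5s^3 - 10s^2 + 3s + 9
+ 3s^4 + 4s^3 - 10s^2 + 10s - 7
= -4s^5 + 13s^4 - s^3 - 20s^2 + 13s + 2


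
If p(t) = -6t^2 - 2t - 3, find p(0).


Using direct substitution:
  -6 * (0)^2 = 0
  -2 * (0)^1 = 0
  constant: -3
Sum = 0 + 0 - 3 = -3


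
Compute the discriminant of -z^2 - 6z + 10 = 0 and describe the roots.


D = b^2 - 4ac = (-6)^2 - 4(-1)(10) = 36 + 40 = 76
Since D > 0: two distinct irrational roots


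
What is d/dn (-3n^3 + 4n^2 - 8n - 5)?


Apply the power rule term by term:
  d/dn(-3n^3) = -9n^2
  d/dn(4n^2) = 8n
  d/dn(-8n) = -8
  d/dn(-5) = 0
p'(n) = -9n^2 + 8n - 8


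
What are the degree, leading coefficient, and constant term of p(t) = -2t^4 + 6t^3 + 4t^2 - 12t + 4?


Highest power of t is 4, with coefficient -2. Constant term is 4.
Degree = 4, leading coefficient = -2, constant term = 4


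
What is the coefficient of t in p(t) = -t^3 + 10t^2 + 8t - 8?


Read off the coefficient of t: 8


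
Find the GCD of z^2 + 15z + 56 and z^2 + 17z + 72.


Factor each:
  z^2 + 15z + 56 = (z + 8)(z + 7)
  z^2 + 17z + 72 = (z + 8)(z + 9)
Common monic factor: z + 8


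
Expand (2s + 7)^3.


Expand (2s + 7)^3 by repeated multiplication:
  (2s + 7)^2 = 4s^2 + 28s + 49
= 8s^3 + 84s^2 + 294s + 343


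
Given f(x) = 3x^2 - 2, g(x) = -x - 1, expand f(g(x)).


Substitute g(x) into f:
f(g(x)) = 3*(-x - 1)^2 + (-2)
(-x - 1)^2 = x^2 + 2x + 1
Expand and combine: 3x^2 + 6x + 1


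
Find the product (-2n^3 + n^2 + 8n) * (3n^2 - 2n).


Distribute each term of the first polynomial:
  (-2n^3)(3n^2 - 2n) = -6n^5 + 4n^4
  (n^2)(3n^2 - 2n) = 3n^4 - 2n^3
  (8n)(3n^2 - 2n) = 24n^3 - 16n^2
Sum: -6n^5 + 7n^4 + 22n^3 - 16n^2


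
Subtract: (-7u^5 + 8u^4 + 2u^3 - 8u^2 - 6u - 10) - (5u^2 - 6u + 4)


Distribute the minus sign:
  (-7u^5 + 8u^4 + 2u^3 - 8u^2 - 6u - 10)
- (5u^2 - 6u + 4)
Negate second polynomial: -5u^2 + 6u - 4
Add: -7u^5 + 8u^4 + 2u^3 - 13u^2 - 14


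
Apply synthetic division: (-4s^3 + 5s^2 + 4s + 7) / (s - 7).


Synthetic division with c = 7. Coefficients: -4, 5, 4, 7
Bring down -4.
  -4 * 7 = -28; -28 + 5 = -23
  -23 * 7 = -161; -161 + 4 = -157
  -157 * 7 = -1099; -1099 + 7 = -1092
Quotient: -4s^2 - 23s - 157, Remainder: -1092


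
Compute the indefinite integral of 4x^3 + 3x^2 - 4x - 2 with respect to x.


Reverse power rule on each term:
  ∫ 4x^3 dx = x^4
  ∫ 3x^2 dx = x^3
  ∫ -4x dx = -2x^2
  ∫ -2 dx = -2x
F(x) = x^4 + x^3 - 2x^2 - 2x + C


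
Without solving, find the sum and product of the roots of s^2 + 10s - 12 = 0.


For as^2+bs+c=0: sum = -b/a, product = c/a.
a=1, b=10, c=-12
Sum = -(10)/1 = -10
Product = (-12)/1 = -12


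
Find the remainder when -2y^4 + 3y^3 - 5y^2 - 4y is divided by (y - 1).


By the Remainder Theorem, the remainder equals p(1):
  -2*(1)^4 = -2
  3*(1)^3 = 3
  -5*(1)^2 = -5
  -4*(1)^1 = -4
  constant: 0
Sum: -2 + 3 - 5 - 4 + 0 = -8


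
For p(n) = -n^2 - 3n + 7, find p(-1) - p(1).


p(-1) = 9
p(1) = 3
p(-1) - p(1) = 9 - 3 = 6


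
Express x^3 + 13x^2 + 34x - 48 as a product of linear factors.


Try integer roots (divisors of -48). x=1: p(1)=0.
Divide out (x - 1): quotient is x^2 + 14x + 48.
Factor the quadratic: (x + 8)(x + 6)
Result: (x - 1)(x + 8)(x + 6)


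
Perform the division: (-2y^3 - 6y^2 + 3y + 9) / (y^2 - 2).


(-2y^3 - 6y^2 + 3y + 9) / (y^2 - 2)
Step 1: -2y * (y^2 - 2) = -2y^3 + 4y; subtract.
Step 2: -6 * (y^2 - 2) = -6y^2 + 12; subtract.
Quotient: -2y - 6, Remainder: -y - 3


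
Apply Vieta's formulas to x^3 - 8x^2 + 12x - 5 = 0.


Monic cubic x^3+bx^2+cx+d=0: sum=-b, pairwise sum=c, product=-d.
b=-8, c=12, d=-5
r1+r2+r3 = 8
r1r2+r1r3+r2r3 = 12
r1r2r3 = 5


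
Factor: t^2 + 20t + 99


Roots satisfy r1 + r2 = -b/a = -20 and r1*r2 = c/a = 99.
So r1 = -11, r2 = -9.
t^2 + 20t + 99 = (t - r1)(t - r2) = (t + 11)(t + 9)


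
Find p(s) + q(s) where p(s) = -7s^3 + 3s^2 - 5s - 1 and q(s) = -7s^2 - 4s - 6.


Align terms by degree and add:
  -7s^3 + 3s^2 - 5s - 1
  -7s^2 - 4s - 6
= -7s^3 - 4s^2 - 9s - 7


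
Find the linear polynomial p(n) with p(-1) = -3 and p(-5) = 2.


p(n) = mn + b. Using p(-1)=-3, p(-5)=2:
m = (-3 - 2)/(-1 + 5) = -5/4 = -5/4
b = -3 - m*(-1) = -3 - 5/4 = -17/4
p(n) = -(5/4)n - (17/4)


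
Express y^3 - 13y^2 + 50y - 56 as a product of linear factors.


Try integer roots (divisors of -56). y=7: p(7)=0.
Divide out (y - 7): quotient is y^2 - 6y + 8.
Factor the quadratic: (y - 2)(y - 4)
Result: (y - 7)(y - 2)(y - 4)


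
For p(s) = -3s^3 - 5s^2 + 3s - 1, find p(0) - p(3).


p(0) = -1
p(3) = -118
p(0) - p(3) = -1 + 118 = 117


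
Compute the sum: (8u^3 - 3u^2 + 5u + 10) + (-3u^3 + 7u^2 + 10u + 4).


Align terms by degree and add:
  8u^3 - 3u^2 + 5u + 10
  -3u^3 + 7u^2 + 10u + 4
= 5u^3 + 4u^2 + 15u + 14


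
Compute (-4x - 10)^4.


Expand (-4x - 10)^4 by repeated multiplication:
  (-4x - 10)^2 = 16x^2 + 80x + 100
  (-4x - 10)^3 = -64x^3 - 480x^2 - 1200x - 1000
= 256x^4 + 2560x^3 + 9600x^2 + 16000x + 10000


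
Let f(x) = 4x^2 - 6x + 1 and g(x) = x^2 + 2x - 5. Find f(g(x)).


Substitute g(x) into f:
f(g(x)) = 4*(x^2 + 2x - 5)^2 + (-6)*(x^2 + 2x - 5) + 1
(x^2 + 2x - 5)^2 = x^4 + 4x^3 - 6x^2 - 20x + 25
Expand and combine: 4x^4 + 16x^3 - 30x^2 - 92x + 131


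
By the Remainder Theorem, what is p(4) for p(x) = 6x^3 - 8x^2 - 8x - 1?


By the Remainder Theorem, the remainder equals p(4):
  6*(4)^3 = 384
  -8*(4)^2 = -128
  -8*(4)^1 = -32
  constant: -1
Sum: 384 - 128 - 32 - 1 = 223


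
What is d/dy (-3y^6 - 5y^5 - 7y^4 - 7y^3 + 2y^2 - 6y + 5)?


Apply the power rule term by term:
  d/dy(-3y^6) = -18y^5
  d/dy(-5y^5) = -25y^4
  d/dy(-7y^4) = -28y^3
  d/dy(-7y^3) = -21y^2
  d/dy(2y^2) = 4y
  d/dy(-6y) = -6
  d/dy(5) = 0
p'(y) = -18y^5 - 25y^4 - 28y^3 - 21y^2 + 4y - 6


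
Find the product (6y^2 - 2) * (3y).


Distribute each term of the first polynomial:
  (6y^2)(3y) = 18y^3
  (-2)(3y) = -6y
Sum: 18y^3 - 6y


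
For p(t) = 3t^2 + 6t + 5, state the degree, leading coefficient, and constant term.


Highest power of t is 2, with coefficient 3. Constant term is 5.
Degree = 2, leading coefficient = 3, constant term = 5


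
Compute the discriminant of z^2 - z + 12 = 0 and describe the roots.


D = b^2 - 4ac = (-1)^2 - 4(1)(12) = 1 - 48 = -47
Since D < 0: two complex conjugate roots (no real roots)


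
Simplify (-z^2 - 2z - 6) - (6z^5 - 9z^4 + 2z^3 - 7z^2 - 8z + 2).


Distribute the minus sign:
  (-z^2 - 2z - 6)
- (6z^5 - 9z^4 + 2z^3 - 7z^2 - 8z + 2)
Negate second polynomial: -6z^5 + 9z^4 - 2z^3 + 7z^2 + 8z - 2
Add: -6z^5 + 9z^4 - 2z^3 + 6z^2 + 6z - 8


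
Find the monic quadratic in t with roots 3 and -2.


p(t) = (t - 3)(t + 2)
Expand: t^2 - t - 6


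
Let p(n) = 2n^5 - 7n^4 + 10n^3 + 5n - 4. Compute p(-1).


Using direct substitution:
  2 * (-1)^5 = -2
  -7 * (-1)^4 = -7
  10 * (-1)^3 = -10
  0 * (-1)^2 = 0
  5 * (-1)^1 = -5
  constant: -4
Sum = -2 - 7 - 10 + 0 - 5 - 4 = -28


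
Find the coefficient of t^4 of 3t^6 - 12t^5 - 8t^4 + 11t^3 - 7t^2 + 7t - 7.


Read off the coefficient of t^4: -8


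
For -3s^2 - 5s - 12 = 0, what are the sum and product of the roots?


For as^2+bs+c=0: sum = -b/a, product = c/a.
a=-3, b=-5, c=-12
Sum = -(-5)/-3 = -5/3
Product = (-12)/-3 = 4


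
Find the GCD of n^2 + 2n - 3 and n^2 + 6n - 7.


Factor each:
  n^2 + 2n - 3 = (n - 1)(n + 3)
  n^2 + 6n - 7 = (n - 1)(n + 7)
Common monic factor: n - 1


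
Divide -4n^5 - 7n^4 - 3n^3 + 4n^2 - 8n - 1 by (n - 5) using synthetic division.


Synthetic division with c = 5. Coefficients: -4, -7, -3, 4, -8, -1
Bring down -4.
  -4 * 5 = -20; -20 - 7 = -27
  -27 * 5 = -135; -135 - 3 = -138
  -138 * 5 = -690; -690 + 4 = -686
  -686 * 5 = -3430; -3430 - 8 = -3438
  -3438 * 5 = -17190; -17190 - 1 = -17191
Quotient: -4n^4 - 27n^3 - 138n^2 - 686n - 3438, Remainder: -17191


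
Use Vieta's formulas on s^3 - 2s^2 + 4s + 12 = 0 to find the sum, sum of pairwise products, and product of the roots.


Monic cubic s^3+bs^2+cs+d=0: sum=-b, pairwise sum=c, product=-d.
b=-2, c=4, d=12
r1+r2+r3 = 2
r1r2+r1r3+r2r3 = 4
r1r2r3 = -12


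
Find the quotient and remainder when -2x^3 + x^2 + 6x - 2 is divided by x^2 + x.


(-2x^3 + x^2 + 6x - 2) / (x^2 + x)
Step 1: -2x * (x^2 + x) = -2x^3 - 2x^2; subtract.
Step 2: 3 * (x^2 + x) = 3x^2 + 3x; subtract.
Quotient: -2x + 3, Remainder: 3x - 2


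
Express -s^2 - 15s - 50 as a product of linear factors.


Roots satisfy r1 + r2 = -b/a = -15 and r1*r2 = c/a = 50.
So r1 = -10, r2 = -5.
-s^2 - 15s - 50 = -(s - r1)(s - r2) = -(s + 10)(s + 5)


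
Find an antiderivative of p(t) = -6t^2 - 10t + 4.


Reverse power rule on each term:
  ∫ -6t^2 dt = -2t^3
  ∫ -10t dt = -5t^2
  ∫ 4 dt = 4t
F(t) = -2t^3 - 5t^2 + 4t + C


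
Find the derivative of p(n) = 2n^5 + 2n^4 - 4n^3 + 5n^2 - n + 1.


Apply the power rule term by term:
  d/dn(2n^5) = 10n^4
  d/dn(2n^4) = 8n^3
  d/dn(-4n^3) = -12n^2
  d/dn(5n^2) = 10n
  d/dn(-n) = -1
  d/dn(1) = 0
p'(n) = 10n^4 + 8n^3 - 12n^2 + 10n - 1


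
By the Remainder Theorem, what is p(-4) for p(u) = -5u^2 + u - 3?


By the Remainder Theorem, the remainder equals p(-4):
  -5*(-4)^2 = -80
  1*(-4)^1 = -4
  constant: -3
Sum: -80 - 4 - 3 = -87


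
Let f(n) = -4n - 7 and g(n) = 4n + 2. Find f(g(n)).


Substitute g(n) into f:
f(g(n)) = -4*(4n + 2) + (-7)
Expand and combine: -16n - 15
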